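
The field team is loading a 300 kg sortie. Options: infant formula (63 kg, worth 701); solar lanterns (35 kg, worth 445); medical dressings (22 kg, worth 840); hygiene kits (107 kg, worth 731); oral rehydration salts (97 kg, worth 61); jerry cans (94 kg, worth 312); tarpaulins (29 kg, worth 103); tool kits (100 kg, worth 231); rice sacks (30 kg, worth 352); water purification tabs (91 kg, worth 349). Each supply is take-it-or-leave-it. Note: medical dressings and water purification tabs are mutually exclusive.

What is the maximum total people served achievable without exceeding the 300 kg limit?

3172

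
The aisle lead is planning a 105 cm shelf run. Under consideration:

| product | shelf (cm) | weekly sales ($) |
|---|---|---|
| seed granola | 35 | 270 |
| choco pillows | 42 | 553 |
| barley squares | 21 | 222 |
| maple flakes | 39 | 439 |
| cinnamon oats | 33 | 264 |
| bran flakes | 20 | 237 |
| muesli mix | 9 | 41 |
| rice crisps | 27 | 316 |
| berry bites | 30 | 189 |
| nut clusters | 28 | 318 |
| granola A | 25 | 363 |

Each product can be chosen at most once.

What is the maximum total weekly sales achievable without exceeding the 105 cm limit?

By weekly sales per cm: granola A 14.52, choco pillows 13.17, bran flakes 11.85 lead.
Greedy by ratio would take choco pillows + bran flakes + muesli mix + granola A: 96 cm used, total 1194.
The 20 cm tied up in bran flakes is better spent on nut clusters — total rises to 1275 (104 cm).

1275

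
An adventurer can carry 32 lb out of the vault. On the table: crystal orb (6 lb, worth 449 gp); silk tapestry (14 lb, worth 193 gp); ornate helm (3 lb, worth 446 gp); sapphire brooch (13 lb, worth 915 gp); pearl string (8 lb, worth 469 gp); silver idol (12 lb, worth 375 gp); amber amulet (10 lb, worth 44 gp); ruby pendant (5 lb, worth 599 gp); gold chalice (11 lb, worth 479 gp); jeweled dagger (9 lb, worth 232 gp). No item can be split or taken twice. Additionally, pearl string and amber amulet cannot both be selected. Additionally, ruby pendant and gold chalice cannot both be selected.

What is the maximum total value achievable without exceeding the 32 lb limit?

Ranking by ratio (value/lb): ornate helm 148.67, ruby pendant 119.80, crystal orb 74.83.
A density-first pass picks crystal orb + ornate helm + sapphire brooch + ruby pendant — 2409 at 27 lb.
Dropping ornate helm frees 3 lb; slotting in pearl string (8 lb) lifts the total to 2432 at 32 lb.
That's the maximum — no feasible swap from here does better than 2432.

2432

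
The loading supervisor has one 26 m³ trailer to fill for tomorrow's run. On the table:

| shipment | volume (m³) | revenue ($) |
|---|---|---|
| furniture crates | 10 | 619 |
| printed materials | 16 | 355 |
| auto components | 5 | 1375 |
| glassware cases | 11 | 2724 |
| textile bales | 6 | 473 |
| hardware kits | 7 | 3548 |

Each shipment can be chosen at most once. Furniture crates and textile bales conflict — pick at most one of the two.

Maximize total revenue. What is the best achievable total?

7647

By revenue per m³: hardware kits 506.86, auto components 275.00, glassware cases 247.64, textile bales 78.83 lead.
The ratio ordering already packs tightly: auto components + glassware cases + hardware kits, 23 m³, 7647.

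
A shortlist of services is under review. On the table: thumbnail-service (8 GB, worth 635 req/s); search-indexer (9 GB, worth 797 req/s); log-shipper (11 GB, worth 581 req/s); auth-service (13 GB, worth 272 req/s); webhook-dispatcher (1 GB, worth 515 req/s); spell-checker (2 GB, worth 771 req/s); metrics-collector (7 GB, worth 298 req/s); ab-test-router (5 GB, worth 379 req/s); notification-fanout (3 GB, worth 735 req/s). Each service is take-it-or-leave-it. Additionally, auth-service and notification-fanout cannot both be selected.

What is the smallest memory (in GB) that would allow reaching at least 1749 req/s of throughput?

6

Look for the lowest-memory combination reaching 1749.
Taking webhook-dispatcher + spell-checker + notification-fanout gives 2021 (≥ 1749) for 6 GB.
Any bundle with less than 6 GB falls short of 1749.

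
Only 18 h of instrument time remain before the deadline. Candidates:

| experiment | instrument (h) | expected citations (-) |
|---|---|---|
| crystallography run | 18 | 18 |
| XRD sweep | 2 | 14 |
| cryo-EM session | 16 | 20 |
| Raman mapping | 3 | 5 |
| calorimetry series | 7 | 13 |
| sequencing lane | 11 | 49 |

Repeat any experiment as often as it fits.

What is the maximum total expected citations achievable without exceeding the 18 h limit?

The ratio ordering already packs tightly: 9×XRD sweep, 18 h, 126.
Nothing else within 18 h beats 126.

126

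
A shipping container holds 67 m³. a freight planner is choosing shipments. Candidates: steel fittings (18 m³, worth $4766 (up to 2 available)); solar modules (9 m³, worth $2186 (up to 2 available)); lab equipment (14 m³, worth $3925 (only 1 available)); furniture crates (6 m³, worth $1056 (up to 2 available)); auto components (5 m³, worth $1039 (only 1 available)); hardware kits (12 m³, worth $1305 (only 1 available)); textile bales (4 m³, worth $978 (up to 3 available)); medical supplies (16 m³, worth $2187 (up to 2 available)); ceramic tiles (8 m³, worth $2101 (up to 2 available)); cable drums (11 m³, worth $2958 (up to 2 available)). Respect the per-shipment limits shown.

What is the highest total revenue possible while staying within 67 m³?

17807

Greedy by ratio would take steel fittings + lab equipment + textile bales + ceramic tiles + 2×cable drums: 66 m³ used, total 17686.
The 11 m³ tied up in cable drums is better spent on textile bales + ceramic tiles — total rises to 17807 (67 m³).
That's the maximum — no swap from here does better than 17807.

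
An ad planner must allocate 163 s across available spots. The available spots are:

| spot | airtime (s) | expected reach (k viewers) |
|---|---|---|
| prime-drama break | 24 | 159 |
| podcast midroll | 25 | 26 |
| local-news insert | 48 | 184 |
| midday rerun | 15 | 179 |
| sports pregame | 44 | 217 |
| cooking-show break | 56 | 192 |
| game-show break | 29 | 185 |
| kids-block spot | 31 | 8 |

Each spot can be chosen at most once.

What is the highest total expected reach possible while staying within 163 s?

924

Best packing: prime-drama break + local-news insert + midday rerun + sports pregame + game-show break — 160 s, 924 total.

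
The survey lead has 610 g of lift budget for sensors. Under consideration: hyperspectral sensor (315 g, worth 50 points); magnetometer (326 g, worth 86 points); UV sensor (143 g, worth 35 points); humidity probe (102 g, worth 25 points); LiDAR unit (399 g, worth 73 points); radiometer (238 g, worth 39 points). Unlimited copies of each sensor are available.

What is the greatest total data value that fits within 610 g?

The ratio heuristic lands on magnetometer + 2×humidity probe (136) but leaves 80 g idle.
The 102 g tied up in humidity probe is better spent on UV sensor — total rises to 146 (571 g).

146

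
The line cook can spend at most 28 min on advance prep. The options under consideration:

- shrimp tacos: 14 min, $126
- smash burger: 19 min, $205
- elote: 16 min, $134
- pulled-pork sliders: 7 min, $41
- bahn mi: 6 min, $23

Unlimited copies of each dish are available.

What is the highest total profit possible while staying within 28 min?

252

Greedy by ratio would take smash burger + pulled-pork sliders: 26 min used, total 246.
The 26 min tied up in smash burger and pulled-pork sliders is better spent on 2×shrimp tacos — total rises to 252 (28 min).
Nothing else within 28 min beats 252.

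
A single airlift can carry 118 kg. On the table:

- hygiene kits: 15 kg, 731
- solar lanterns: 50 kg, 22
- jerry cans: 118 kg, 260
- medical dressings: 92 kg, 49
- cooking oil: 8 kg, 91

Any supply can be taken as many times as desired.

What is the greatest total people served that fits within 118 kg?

7×hygiene kits + cooking oil uses 113 of the 118 kg and totals 5208.
The spare 5 kg is too small for any remaining supply, and no exchange beats 5208.

5208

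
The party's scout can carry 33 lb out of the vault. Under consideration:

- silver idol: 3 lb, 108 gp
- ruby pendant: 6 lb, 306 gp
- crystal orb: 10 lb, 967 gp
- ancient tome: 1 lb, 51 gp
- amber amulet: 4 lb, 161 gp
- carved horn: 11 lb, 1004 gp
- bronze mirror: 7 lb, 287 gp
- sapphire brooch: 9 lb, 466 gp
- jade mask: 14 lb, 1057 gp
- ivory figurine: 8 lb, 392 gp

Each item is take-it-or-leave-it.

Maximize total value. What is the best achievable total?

2545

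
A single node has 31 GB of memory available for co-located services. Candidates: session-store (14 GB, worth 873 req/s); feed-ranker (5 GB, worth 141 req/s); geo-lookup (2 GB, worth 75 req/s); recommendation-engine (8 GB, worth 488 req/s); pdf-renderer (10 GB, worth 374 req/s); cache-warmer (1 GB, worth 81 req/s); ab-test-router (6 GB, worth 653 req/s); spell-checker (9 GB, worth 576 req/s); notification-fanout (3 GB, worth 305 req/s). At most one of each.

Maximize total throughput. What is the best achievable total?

2319

Density check — ab-test-router 108.83, notification-fanout 101.67, cache-warmer 81.00 are the best per GB.
The ratio heuristic lands on geo-lookup + recommendation-engine + cache-warmer + ab-test-router + spell-checker + notification-fanout (2178) but leaves 2 GB idle.
Dropping geo-lookup and cache-warmer and spell-checker frees 12 GB; slotting in session-store (14 GB) lifts the total to 2319 at 31 GB.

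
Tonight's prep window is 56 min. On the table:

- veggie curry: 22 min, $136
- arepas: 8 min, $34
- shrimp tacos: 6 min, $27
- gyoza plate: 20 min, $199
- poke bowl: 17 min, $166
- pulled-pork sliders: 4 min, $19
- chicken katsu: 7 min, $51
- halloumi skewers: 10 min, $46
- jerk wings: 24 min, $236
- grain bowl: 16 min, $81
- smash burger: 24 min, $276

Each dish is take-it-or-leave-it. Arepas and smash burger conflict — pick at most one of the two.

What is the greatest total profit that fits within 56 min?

563

Filling by ratio: gyoza plate + pulled-pork sliders + chicken katsu + smash burger for 545, with 1 min left unused.
Replace gyoza plate and pulled-pork sliders with jerk wings: the trade gains 18 net, giving 563 at 55 min.
Next best is gyoza plate + pulled-pork sliders + chicken katsu + smash burger at 545 (55 min) — short by 18.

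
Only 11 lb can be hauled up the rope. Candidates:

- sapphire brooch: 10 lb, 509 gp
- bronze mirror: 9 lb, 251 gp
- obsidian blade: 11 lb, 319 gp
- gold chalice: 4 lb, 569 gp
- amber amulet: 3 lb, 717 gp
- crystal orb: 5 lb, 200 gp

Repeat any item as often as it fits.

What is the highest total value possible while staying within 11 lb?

2151

Taking 3×amber amulet: 9 lb used, 2151 in value.
Every other selection either busts 11 lb or fails to beat 2151.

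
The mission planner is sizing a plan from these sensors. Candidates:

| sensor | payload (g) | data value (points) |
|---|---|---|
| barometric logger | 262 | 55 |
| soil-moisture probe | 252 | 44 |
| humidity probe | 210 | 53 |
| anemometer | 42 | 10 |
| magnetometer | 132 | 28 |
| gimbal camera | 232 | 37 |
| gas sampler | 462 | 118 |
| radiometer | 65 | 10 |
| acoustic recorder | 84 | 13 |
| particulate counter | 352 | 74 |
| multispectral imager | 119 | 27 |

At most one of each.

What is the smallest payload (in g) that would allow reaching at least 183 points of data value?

755

Look for the lowest-payload combination reaching 183.
anemometer + magnetometer + gas sampler + multispectral imager: 183 data value at 755 g.
Any bundle with less than 755 g falls short of 183.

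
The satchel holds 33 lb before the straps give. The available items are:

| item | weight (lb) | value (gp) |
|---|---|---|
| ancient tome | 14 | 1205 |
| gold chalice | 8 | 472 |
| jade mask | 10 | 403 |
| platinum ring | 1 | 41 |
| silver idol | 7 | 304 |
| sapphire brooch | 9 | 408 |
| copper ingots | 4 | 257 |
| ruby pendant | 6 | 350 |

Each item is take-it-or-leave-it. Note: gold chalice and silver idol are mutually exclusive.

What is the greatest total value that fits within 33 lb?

By value per lb: ancient tome 86.07, copper ingots 64.25, gold chalice 59.00, ruby pendant 58.33 lead.
Taking ancient tome + gold chalice + platinum ring + copper ingots + ruby pendant: 33 lb used, 2325 in value.

2325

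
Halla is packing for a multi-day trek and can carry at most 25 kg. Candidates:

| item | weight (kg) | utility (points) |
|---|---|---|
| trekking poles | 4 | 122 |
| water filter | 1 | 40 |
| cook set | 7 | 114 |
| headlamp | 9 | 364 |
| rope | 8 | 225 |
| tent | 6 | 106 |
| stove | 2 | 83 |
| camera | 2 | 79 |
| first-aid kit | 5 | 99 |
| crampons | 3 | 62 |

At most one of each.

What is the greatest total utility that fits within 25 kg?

873

Ranking by ratio (utility/kg): stove 41.50, headlamp 40.44, water filter 40.00, camera 39.50.
Taking the top-ratio items first gives trekking poles + water filter + headlamp + stove + camera + crampons for 750 (21 kg).
The 4 kg tied up in water filter and crampons is better spent on rope — total rises to 873 (25 kg).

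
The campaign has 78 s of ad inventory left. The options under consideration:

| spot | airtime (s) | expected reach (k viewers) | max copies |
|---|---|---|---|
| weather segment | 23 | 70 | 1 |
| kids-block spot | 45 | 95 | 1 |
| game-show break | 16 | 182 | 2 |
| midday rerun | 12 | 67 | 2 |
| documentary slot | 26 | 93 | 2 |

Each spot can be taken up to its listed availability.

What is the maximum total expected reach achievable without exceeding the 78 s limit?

524

Density check — game-show break 11.38, midday rerun 5.58, documentary slot 3.58, weather segment 3.04 are the best per s.
Filling by ratio: 2×game-show break + 2×midday rerun for 498, with 22 s left unused.
Dropping midday rerun frees 12 s; slotting in documentary slot (26 s) lifts the total to 524 at 70 s.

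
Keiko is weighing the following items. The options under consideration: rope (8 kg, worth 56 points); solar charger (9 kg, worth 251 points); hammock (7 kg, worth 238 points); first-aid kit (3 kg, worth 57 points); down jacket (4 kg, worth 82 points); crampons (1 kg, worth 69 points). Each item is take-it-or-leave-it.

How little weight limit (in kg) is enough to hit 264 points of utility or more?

Minimise kg subject to total utility ≥ 264.
hammock + crampons reaches 307 using 8 kg.
Below 8 kg the best achievable stays under 264.

8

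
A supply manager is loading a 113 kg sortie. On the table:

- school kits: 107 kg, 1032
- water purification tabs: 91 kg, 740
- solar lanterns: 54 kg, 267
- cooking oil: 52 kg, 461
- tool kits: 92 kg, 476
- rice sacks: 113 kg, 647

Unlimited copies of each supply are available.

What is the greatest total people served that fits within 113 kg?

School kits uses 107 of the 113 kg and totals 1032.
The spare 6 kg is too small for any remaining supply, and no exchange beats 1032.

1032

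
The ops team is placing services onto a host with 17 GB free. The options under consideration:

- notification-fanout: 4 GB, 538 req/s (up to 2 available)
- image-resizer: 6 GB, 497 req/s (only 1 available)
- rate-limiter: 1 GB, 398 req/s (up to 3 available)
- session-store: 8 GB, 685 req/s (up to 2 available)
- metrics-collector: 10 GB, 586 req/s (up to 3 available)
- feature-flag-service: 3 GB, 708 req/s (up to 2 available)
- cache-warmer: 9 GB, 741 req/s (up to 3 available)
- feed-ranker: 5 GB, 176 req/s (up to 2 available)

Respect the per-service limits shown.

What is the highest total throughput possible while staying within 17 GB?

2×notification-fanout + 3×rate-limiter + 2×feature-flag-service uses 17 of the 17 GB and totals 3686.
Nothing else within 17 GB beats 3686.

3686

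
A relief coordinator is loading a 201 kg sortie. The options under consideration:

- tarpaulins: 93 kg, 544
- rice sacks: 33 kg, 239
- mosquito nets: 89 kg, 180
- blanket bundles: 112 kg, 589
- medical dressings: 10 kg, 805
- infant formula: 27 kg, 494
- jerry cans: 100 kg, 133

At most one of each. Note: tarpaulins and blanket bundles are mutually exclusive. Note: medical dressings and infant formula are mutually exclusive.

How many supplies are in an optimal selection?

Best achievable people served is 1633.
rice sacks + blanket bundles + medical dressings hits 1633 at 155 kg.
All optima have 3 supplies.

3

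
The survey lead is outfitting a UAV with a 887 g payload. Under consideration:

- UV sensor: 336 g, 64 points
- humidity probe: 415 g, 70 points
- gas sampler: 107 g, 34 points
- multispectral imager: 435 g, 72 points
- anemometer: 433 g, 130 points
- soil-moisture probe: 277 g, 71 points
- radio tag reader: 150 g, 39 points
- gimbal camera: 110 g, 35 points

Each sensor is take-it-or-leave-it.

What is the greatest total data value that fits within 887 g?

Greedy by ratio would take gas sampler + anemometer + radio tag reader + gimbal camera: 800 g used, total 238.
Replace gas sampler and gimbal camera with soil-moisture probe: the trade gains 2 net, giving 240 at 860 g.
Next best is gas sampler + anemometer + radio tag reader + gimbal camera at 238 (800 g) — short by 2.

240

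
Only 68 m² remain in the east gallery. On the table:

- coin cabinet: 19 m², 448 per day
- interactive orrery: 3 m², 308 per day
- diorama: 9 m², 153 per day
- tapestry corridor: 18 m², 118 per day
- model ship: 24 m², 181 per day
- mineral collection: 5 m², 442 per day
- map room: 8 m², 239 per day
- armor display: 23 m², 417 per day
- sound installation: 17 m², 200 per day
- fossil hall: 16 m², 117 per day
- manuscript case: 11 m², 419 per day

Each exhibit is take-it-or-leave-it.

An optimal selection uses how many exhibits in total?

Optimal total is 2056.
For example coin cabinet + interactive orrery + mineral collection + map room + sound installation + manuscript case achieves it, using 63 m².
Any selection reaching 2056 contains exactly 6 exhibits.

6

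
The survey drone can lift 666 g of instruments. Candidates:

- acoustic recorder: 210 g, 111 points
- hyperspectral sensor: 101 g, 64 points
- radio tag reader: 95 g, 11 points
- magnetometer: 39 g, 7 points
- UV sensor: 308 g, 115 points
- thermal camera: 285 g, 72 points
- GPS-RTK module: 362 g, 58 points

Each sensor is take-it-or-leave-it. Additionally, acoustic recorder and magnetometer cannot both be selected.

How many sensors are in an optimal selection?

The maximum data value within 666 g is 290.
For example acoustic recorder + hyperspectral sensor + UV sensor achieves it, using 619 g.
All optima have 3 sensors.

3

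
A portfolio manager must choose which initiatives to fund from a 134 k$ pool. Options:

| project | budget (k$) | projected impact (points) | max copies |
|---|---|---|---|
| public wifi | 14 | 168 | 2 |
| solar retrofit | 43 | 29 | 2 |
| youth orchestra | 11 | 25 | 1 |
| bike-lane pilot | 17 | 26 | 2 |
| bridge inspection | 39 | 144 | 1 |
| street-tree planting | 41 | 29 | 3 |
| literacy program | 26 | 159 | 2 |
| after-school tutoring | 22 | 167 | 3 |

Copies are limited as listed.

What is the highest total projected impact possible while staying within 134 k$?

Density check — public wifi 12.00, after-school tutoring 7.59, literacy program 6.12, bridge inspection 3.69 are the best per k$.
Taking 2×public wifi + youth orchestra + literacy program + 3×after-school tutoring: 131 k$ used, 1021 in projected impact.
Nothing else within 134 k$ beats 1021.

1021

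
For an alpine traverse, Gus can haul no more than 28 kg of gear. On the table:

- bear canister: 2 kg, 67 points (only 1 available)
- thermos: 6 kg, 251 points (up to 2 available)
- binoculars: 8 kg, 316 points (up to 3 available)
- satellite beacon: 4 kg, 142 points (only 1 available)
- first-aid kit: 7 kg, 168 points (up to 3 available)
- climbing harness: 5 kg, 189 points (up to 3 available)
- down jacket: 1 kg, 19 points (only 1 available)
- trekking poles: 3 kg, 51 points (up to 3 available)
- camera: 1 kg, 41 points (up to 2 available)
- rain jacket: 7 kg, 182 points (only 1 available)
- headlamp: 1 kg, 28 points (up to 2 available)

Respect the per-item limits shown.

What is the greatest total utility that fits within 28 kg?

1134

Greedy by ratio would take 2×thermos + binoculars + climbing harness + 2×camera + headlamp: 28 kg used, total 1117.
Replace climbing harness and 2×camera and headlamp with binoculars: the trade gains 17 net, giving 1134 at 28 kg.
Every other selection either busts 28 kg or exceeds an availability limit or fails to beat 1134.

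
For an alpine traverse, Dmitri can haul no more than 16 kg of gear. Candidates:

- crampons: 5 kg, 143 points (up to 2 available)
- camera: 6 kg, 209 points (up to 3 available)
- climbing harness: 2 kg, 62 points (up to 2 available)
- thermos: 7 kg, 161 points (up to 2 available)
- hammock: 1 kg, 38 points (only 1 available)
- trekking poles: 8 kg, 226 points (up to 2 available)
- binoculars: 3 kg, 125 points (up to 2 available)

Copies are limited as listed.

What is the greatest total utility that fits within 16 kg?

Taking the top-ratio items first gives camera + climbing harness + hammock + 2×binoculars for 559 (15 kg).
The 1 kg tied up in hammock is better spent on climbing harness — total rises to 583 (16 kg).

583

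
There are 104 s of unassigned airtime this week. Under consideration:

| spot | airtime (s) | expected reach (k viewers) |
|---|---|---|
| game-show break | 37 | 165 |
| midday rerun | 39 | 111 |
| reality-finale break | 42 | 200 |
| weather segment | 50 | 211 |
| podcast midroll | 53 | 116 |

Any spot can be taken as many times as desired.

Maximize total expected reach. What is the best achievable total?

422

Greedy by ratio would take 2×reality-finale break: 84 s used, total 400.
Replace 2×reality-finale break with 2×weather segment: the trade gains 22 net, giving 422 at 100 s.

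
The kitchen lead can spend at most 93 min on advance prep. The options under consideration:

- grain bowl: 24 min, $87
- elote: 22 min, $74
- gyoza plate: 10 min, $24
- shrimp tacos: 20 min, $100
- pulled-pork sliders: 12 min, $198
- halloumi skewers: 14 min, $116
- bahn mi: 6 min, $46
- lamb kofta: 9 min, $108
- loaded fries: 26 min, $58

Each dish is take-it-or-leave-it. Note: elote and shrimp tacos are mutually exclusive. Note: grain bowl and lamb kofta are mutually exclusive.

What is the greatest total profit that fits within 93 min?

Density check — pulled-pork sliders 16.50, lamb kofta 12.00, halloumi skewers 8.29, bahn mi 7.67 are the best per min.
Taking shrimp tacos + pulled-pork sliders + halloumi skewers + bahn mi + lamb kofta + loaded fries: 87 min used, 626 in profit.

626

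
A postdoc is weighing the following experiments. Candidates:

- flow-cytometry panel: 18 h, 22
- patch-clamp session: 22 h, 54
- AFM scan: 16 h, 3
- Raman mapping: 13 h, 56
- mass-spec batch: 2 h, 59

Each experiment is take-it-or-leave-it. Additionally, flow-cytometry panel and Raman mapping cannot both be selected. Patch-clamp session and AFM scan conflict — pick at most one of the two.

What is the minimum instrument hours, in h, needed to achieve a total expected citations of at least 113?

15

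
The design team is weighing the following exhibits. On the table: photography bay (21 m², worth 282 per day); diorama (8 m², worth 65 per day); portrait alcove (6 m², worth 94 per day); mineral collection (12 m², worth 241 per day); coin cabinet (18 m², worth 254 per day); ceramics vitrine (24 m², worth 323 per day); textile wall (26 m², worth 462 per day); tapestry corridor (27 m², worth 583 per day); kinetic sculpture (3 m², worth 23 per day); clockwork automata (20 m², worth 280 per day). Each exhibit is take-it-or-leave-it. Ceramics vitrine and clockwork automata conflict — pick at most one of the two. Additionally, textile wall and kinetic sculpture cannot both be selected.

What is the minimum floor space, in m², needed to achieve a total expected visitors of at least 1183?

65

Need the lightest bundle worth ≥ 1183.
Taking mineral collection + textile wall + tapestry corridor gives 1286 (≥ 1183) for 65 m².
Below 65 m² the best achievable stays under 1183.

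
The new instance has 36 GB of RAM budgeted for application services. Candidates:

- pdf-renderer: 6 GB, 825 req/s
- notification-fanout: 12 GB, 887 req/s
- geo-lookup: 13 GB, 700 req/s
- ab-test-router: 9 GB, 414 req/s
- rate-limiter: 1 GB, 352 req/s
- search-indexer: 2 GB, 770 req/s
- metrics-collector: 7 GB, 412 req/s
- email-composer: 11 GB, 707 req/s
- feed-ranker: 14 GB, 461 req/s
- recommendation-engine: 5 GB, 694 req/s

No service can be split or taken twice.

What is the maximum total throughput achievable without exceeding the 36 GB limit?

3942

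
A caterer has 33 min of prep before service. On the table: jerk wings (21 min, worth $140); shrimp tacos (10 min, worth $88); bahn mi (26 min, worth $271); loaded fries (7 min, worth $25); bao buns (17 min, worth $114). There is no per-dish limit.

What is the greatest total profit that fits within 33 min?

Taking bahn mi + loaded fries: 33 min used, 296 in profit.
Nothing else within 33 min beats 296.

296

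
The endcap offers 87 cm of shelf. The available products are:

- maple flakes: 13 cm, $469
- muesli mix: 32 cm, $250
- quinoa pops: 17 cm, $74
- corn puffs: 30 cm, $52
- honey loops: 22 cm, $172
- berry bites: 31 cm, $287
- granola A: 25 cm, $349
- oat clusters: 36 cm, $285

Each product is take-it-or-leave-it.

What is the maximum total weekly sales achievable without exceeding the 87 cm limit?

The ratio ordering already packs tightly: maple flakes + quinoa pops + berry bites + granola A, 86 cm, 1179.
An exhaustive check of the 256 subsets confirms 1179.

1179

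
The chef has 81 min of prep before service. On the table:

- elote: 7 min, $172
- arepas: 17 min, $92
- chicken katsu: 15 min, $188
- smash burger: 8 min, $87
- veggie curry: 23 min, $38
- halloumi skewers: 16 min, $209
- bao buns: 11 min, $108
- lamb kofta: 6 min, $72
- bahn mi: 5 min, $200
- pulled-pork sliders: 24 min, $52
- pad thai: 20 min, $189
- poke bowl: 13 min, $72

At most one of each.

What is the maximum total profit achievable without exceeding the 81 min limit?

A density-first pass picks elote + chicken katsu + smash burger + halloumi skewers + bao buns + lamb kofta + bahn mi + poke bowl — 1108 at 81 min.
Dropping smash burger and poke bowl frees 21 min; slotting in pad thai (20 min) lifts the total to 1138 at 80 min.
The closest alternative, elote + chicken katsu + smash burger + halloumi skewers + lamb kofta + bahn mi + pad thai, reaches only 1117.

1138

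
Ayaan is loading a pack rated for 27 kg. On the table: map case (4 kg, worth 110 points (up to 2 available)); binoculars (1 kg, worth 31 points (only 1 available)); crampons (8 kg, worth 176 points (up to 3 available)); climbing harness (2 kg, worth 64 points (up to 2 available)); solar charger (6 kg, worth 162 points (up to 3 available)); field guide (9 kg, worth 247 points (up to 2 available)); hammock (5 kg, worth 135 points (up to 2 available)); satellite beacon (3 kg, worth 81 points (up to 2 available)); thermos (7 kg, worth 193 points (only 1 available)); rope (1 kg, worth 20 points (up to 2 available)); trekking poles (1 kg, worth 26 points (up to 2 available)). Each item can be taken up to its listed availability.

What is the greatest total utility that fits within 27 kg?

763

Greedy by ratio would take 2×map case + binoculars + 2×climbing harness + solar charger + thermos + trekking poles: 27 kg used, total 760.
Reworking the packing: map case + binoculars + 2×climbing harness + 2×field guide uses 27 kg and improves the total to 763.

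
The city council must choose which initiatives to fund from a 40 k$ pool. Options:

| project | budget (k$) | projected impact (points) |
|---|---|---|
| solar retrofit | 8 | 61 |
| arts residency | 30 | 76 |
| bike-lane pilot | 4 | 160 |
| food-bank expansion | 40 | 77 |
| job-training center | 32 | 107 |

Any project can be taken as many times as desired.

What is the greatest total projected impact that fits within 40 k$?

Ranking by ratio (projected impact/k$): bike-lane pilot 40.00, solar retrofit 7.62, job-training center 3.34.
The ratio ordering already packs tightly: 10×bike-lane pilot, 40 k$, 1600.
That's the maximum — no swap from here does better than 1600.

1600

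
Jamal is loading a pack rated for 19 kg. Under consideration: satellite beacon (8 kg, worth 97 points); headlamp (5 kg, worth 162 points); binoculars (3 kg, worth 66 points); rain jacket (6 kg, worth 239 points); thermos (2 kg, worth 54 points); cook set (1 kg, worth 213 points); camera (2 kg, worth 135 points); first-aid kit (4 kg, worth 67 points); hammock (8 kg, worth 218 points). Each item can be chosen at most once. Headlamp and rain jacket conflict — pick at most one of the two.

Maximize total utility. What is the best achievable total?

Taking rain jacket + thermos + cook set + camera + hammock: 19 kg used, 859 in utility.
No other feasible combination exceeds 859.

859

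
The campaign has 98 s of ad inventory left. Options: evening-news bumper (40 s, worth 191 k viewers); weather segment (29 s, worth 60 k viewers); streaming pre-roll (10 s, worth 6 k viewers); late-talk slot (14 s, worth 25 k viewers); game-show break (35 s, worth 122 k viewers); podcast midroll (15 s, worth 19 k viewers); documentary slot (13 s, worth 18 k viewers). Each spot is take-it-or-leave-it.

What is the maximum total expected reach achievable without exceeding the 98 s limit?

338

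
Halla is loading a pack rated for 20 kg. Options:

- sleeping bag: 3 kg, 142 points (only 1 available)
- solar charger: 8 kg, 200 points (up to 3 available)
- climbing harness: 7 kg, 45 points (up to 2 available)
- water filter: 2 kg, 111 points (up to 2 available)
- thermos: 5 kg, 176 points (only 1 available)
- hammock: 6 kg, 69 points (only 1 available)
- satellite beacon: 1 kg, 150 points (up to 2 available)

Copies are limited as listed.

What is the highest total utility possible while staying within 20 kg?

929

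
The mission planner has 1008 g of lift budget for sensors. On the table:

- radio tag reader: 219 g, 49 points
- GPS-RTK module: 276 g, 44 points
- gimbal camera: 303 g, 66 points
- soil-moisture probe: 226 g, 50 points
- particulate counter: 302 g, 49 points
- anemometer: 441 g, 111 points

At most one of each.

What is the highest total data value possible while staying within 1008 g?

227

A density-first pass picks radio tag reader + soil-moisture probe + anemometer — 210 at 886 g.
The 219 g tied up in radio tag reader is better spent on gimbal camera — total rises to 227 (970 g).
Runner-up radio tag reader + gimbal camera + anemometer tops out at 226.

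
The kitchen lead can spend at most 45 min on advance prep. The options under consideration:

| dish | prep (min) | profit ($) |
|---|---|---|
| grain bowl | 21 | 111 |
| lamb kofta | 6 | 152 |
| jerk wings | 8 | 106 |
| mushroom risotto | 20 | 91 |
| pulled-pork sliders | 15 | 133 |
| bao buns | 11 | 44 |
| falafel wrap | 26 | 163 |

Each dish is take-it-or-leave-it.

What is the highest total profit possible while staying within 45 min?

435

Taking lamb kofta + jerk wings + pulled-pork sliders + bao buns: 40 min used, 435 in profit.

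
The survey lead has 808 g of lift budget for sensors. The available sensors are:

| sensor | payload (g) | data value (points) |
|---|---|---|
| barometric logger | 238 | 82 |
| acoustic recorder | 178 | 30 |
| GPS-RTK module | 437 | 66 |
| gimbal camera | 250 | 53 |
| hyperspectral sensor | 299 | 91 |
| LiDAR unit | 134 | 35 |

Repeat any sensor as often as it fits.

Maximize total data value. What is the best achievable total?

255

The ratio heuristic lands on 3×barometric logger (246) but leaves 94 g idle.
Replace barometric logger with hyperspectral sensor: the trade gains 9 net, giving 255 at 775 g.
Every other selection either busts 808 g or fails to beat 255.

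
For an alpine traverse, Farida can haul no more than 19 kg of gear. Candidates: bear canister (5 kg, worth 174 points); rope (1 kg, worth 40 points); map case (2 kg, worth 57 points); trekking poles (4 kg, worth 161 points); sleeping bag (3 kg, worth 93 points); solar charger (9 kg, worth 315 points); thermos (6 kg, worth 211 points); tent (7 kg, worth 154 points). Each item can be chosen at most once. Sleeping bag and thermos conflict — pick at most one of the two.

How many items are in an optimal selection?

Best achievable utility is 690.
For example bear canister + rope + trekking poles + solar charger achieves it, using 19 kg.
All optima have 4 items.

4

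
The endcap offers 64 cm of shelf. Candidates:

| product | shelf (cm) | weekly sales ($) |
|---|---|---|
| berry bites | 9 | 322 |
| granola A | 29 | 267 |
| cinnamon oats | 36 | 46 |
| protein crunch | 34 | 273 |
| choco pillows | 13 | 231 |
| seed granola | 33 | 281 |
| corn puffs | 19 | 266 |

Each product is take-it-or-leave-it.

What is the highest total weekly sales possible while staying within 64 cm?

Filling by ratio: berry bites + choco pillows + corn puffs for 819, with 23 cm left unused.
Replace choco pillows with seed granola: the trade gains 50 net, giving 869 at 61 cm.
That's the maximum — no swap from here does better than 869.

869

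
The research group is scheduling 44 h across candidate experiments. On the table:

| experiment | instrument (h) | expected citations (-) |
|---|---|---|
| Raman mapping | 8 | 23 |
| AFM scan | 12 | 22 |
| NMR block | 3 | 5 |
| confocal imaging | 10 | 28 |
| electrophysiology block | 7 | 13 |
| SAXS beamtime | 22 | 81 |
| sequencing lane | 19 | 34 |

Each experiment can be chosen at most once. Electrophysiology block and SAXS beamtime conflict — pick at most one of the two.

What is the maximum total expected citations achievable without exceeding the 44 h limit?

137

Density check — SAXS beamtime 3.68, Raman mapping 2.88, confocal imaging 2.80 are the best per h.
Best packing: Raman mapping + NMR block + confocal imaging + SAXS beamtime — 43 h, 137 total.
Runner-up Raman mapping + confocal imaging + SAXS beamtime tops out at 132.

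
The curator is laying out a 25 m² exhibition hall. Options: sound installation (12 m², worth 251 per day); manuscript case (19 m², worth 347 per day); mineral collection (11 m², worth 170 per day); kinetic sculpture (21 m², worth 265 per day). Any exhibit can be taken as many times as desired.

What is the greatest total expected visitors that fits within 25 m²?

502

Ranking by ratio (expected visitors/m²): sound installation 20.92, manuscript case 18.26, mineral collection 15.45.
Taking 2×sound installation: 24 m² used, 502 in expected visitors.
Nothing else within 25 m² beats 502.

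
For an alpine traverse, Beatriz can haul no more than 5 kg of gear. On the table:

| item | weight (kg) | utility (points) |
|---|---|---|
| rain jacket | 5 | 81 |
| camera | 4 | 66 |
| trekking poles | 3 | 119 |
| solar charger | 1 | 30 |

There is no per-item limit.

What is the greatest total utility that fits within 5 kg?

Density check — trekking poles 39.67, solar charger 30.00, camera 16.50, rain jacket 16.20 are the best per kg.
Best packing: trekking poles + 2×solar charger — 5 kg, 179 total.
No other feasible combination exceeds 179.

179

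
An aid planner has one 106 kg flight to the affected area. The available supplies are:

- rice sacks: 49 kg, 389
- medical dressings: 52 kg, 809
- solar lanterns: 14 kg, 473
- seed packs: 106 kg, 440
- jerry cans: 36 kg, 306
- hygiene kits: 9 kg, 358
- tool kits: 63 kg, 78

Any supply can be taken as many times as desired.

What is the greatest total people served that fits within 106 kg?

4053

Ranking by ratio (people served/kg): hygiene kits 39.78, solar lanterns 33.79, medical dressings 15.56.
The ratio heuristic lands on 11×hygiene kits (3938) but leaves 7 kg idle.
Replace hygiene kits with solar lanterns: the trade gains 115 net, giving 4053 at 104 kg.
Every other selection either busts 106 kg or fails to beat 4053.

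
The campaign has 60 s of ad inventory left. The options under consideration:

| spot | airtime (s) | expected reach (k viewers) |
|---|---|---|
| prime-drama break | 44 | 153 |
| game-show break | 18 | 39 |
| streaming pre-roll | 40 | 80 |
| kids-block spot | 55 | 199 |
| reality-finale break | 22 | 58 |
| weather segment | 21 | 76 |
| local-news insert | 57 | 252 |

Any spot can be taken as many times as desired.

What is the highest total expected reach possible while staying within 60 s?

Local-news insert uses 57 of the 60 s and totals 252.
No other feasible combination exceeds 252.

252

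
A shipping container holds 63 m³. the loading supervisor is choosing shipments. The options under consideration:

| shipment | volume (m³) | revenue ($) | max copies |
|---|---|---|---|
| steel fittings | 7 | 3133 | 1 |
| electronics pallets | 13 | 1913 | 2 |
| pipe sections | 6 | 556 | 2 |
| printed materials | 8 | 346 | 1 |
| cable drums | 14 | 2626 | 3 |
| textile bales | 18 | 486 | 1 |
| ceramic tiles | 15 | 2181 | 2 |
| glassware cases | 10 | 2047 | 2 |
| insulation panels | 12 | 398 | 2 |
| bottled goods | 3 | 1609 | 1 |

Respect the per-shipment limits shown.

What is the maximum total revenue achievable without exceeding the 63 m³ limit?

Filling by ratio: steel fittings + 2×cable drums + 2×glassware cases + bottled goods for 14088, with 5 m³ left unused.
The 10 m³ tied up in glassware cases is better spent on cable drums — total rises to 14667 (62 m³).
Every other selection either busts 63 m³ or exceeds an availability limit or fails to beat 14667.

14667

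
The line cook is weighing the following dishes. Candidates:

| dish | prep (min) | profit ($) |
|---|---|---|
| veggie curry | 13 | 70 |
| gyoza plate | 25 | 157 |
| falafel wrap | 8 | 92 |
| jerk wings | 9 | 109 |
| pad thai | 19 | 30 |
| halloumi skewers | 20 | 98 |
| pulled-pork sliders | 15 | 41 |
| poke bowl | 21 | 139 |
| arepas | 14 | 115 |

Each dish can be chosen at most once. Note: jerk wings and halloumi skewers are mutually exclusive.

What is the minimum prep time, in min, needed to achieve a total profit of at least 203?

Need the lightest bundle worth ≥ 203.
Taking falafel wrap + arepas gives 207 (≥ 203) for 22 min.
Any bundle with less than 22 min falls short of 203.

22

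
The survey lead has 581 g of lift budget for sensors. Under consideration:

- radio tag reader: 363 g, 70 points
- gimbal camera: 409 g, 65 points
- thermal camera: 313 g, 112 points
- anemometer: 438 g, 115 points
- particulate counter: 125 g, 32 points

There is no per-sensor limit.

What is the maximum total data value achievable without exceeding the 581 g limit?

The ratio ordering already packs tightly: thermal camera + 2×particulate counter, 563 g, 176.
The spare 18 g is too small for any remaining sensor, and no exchange beats 176.

176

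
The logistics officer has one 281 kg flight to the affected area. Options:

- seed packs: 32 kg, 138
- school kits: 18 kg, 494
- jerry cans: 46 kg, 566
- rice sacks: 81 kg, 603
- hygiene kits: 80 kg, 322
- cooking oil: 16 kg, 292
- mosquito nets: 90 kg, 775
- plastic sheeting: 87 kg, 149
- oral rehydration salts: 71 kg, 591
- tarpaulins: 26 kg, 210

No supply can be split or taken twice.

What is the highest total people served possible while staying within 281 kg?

2940

By people served per kg: school kits 27.44, cooking oil 18.25, jerry cans 12.30 lead.
Filling by ratio: school kits + jerry cans + cooking oil + mosquito nets + oral rehydration salts + tarpaulins for 2928, with 14 kg left unused.
Replace oral rehydration salts with rice sacks: the trade gains 12 net, giving 2940 at 277 kg.
The closest alternative, school kits + jerry cans + cooking oil + mosquito nets + oral rehydration salts + tarpaulins, reaches only 2928.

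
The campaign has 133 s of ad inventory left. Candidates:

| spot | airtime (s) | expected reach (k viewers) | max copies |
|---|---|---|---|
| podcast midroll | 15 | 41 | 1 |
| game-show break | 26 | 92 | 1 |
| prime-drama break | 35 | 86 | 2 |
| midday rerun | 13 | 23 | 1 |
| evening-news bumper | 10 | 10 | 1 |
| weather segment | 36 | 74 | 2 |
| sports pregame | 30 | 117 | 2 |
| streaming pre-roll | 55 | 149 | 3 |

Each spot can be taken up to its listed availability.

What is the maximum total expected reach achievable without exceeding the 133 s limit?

424

Taking the top-ratio spots first gives podcast midroll + game-show break + midday rerun + evening-news bumper + 2×sports pregame for 400 (124 s).
The 49 s tied up in game-show break and midday rerun and evening-news bumper is better spent on streaming pre-roll — total rises to 424 (130 s).
Nothing else within 133 s beats 424.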